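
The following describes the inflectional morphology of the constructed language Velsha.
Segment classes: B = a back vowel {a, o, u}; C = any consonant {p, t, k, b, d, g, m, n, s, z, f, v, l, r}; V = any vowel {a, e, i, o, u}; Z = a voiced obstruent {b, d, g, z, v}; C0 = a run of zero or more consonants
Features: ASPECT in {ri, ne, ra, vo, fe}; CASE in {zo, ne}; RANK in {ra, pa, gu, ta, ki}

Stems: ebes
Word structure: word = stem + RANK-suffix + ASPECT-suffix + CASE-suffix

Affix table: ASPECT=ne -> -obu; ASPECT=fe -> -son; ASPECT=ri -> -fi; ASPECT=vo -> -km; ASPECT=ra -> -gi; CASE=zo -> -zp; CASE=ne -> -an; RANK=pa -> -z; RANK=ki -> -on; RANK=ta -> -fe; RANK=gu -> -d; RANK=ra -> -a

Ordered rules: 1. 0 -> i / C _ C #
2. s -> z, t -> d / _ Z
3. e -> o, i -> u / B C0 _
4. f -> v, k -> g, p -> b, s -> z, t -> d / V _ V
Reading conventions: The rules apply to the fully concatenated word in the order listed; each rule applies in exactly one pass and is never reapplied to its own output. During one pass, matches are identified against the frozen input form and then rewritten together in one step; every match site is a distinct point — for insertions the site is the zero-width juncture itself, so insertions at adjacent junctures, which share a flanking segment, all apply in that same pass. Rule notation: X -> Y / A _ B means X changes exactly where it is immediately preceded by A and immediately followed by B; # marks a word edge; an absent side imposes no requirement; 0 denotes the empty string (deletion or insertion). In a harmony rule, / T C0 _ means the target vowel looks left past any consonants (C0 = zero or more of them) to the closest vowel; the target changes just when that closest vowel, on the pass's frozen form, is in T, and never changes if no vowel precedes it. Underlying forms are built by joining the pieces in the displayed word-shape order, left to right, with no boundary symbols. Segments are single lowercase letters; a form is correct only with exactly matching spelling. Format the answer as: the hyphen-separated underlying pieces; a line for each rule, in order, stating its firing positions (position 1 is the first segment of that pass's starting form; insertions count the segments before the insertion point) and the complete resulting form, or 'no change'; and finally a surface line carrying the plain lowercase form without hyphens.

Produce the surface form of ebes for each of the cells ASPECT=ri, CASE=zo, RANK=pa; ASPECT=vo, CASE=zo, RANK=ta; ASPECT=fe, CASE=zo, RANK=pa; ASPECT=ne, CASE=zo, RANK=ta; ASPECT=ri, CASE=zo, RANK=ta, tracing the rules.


cell ASPECT=ri, CASE=zo, RANK=pa:
underlying: ebes-z-fi-zp
1. 0 -> i / C _ C #: inserts after position(s) 8: ebeszfizip
2. s -> z, t -> d / _ Z: fires at position(s) 4: ebezzfizip
3. e -> o, i -> u / B C0 _: no change
4. f -> v, k -> g, p -> b, s -> z, t -> d / V _ V: no change
surface: ebezzfizip

cell ASPECT=vo, CASE=zo, RANK=ta:
underlying: ebes-fe-km-zp
1. 0 -> i / C _ C #: inserts after position(s) 9: ebesfekmzip
2. s -> z, t -> d / _ Z: no change
3. e -> o, i -> u / B C0 _: no change
4. f -> v, k -> g, p -> b, s -> z, t -> d / V _ V: no change
surface: ebesfekmzip

cell ASPECT=fe, CASE=zo, RANK=pa:
underlying: ebes-z-son-zp
1. 0 -> i / C _ C #: inserts after position(s) 9: ebeszsonzip
2. s -> z, t -> d / _ Z: fires at position(s) 4: ebezzsonzip
3. e -> o, i -> u / B C0 _: fires at position(s) 10: ebezzsonzup
4. f -> v, k -> g, p -> b, s -> z, t -> d / V _ V: no change
surface: ebezzsonzup

cell ASPECT=ne, CASE=zo, RANK=ta:
underlying: ebes-fe-obu-zp
1. 0 -> i / C _ C #: inserts after position(s) 10: ebesfeobuzip
2. s -> z, t -> d / _ Z: no change
3. e -> o, i -> u / B C0 _: fires at position(s) 11: ebesfeobuzup
4. f -> v, k -> g, p -> b, s -> z, t -> d / V _ V: no change
surface: ebesfeobuzup

cell ASPECT=ri, CASE=zo, RANK=ta:
underlying: ebes-fe-fi-zp
1. 0 -> i / C _ C #: inserts after position(s) 9: ebesfefizip
2. s -> z, t -> d / _ Z: no change
3. e -> o, i -> u / B C0 _: no change
4. f -> v, k -> g, p -> b, s -> z, t -> d / V _ V: fires at position(s) 7: ebesfevizip
surface: ebesfevizip


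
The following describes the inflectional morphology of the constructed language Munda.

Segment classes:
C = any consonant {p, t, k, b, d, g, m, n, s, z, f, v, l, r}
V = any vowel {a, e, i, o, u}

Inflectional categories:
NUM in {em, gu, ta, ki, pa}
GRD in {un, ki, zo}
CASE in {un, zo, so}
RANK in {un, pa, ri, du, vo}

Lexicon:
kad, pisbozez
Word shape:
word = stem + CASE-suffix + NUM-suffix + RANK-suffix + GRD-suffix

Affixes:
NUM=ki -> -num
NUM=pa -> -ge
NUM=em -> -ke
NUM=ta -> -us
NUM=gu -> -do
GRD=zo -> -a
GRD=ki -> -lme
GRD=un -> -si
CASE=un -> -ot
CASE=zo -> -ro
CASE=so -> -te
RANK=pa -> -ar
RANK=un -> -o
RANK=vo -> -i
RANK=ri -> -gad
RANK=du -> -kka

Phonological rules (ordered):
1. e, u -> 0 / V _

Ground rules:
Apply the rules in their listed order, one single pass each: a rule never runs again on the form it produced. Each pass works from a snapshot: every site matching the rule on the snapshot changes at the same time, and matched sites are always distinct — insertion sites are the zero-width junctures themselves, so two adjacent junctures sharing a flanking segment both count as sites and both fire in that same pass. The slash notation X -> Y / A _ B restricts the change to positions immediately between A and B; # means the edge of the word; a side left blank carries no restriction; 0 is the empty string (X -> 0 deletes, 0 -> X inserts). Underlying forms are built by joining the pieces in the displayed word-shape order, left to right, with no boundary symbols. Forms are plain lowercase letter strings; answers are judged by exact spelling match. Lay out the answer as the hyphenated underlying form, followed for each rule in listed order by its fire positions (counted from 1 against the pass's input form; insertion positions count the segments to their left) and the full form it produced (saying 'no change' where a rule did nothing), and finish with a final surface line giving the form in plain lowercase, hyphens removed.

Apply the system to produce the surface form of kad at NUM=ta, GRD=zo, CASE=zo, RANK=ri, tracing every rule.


underlying: kad-ro-us-gad-a
1. e, u -> 0 / V _: fires at position(s) 6: kadrosgada
surface: kadrosgada


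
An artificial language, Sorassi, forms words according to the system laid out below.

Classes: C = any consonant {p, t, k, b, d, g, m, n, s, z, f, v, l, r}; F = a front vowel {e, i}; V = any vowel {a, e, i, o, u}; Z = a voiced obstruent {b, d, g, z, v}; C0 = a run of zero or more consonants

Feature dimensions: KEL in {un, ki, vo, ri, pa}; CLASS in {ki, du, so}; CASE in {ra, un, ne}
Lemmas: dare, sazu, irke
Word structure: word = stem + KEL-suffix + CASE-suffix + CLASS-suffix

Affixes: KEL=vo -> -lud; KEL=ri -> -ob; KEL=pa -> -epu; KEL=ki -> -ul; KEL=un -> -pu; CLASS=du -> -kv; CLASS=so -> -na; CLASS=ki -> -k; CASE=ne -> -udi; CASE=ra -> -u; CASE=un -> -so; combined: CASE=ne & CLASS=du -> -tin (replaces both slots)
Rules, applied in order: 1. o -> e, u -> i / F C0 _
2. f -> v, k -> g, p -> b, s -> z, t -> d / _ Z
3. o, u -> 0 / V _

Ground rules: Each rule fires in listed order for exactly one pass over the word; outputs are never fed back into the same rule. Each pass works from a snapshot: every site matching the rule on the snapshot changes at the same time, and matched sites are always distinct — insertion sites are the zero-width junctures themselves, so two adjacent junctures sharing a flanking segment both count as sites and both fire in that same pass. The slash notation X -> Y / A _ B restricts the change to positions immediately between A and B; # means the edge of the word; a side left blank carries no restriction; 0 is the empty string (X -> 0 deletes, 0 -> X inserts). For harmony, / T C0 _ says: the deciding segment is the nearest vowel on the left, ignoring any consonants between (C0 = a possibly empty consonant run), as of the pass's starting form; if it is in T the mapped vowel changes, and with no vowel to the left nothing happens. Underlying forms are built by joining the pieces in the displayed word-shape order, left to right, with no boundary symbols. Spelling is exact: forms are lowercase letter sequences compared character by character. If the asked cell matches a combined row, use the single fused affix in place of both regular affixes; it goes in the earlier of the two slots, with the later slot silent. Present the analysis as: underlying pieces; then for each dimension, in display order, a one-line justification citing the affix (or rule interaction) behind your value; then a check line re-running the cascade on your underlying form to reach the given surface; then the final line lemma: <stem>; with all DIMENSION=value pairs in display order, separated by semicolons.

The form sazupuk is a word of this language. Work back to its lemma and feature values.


underlying: sazu-pu-u-k
KEL=un - signalled by the affix -pu
CLASS=ki - signalled by the affix -k
CASE=ra - signalled by the affix -u
check: sazupuuk -> sazupuuk -> sazupuuk -> sazupuk
lemma: sazu; KEL=un; CLASS=ki; CASE=ra


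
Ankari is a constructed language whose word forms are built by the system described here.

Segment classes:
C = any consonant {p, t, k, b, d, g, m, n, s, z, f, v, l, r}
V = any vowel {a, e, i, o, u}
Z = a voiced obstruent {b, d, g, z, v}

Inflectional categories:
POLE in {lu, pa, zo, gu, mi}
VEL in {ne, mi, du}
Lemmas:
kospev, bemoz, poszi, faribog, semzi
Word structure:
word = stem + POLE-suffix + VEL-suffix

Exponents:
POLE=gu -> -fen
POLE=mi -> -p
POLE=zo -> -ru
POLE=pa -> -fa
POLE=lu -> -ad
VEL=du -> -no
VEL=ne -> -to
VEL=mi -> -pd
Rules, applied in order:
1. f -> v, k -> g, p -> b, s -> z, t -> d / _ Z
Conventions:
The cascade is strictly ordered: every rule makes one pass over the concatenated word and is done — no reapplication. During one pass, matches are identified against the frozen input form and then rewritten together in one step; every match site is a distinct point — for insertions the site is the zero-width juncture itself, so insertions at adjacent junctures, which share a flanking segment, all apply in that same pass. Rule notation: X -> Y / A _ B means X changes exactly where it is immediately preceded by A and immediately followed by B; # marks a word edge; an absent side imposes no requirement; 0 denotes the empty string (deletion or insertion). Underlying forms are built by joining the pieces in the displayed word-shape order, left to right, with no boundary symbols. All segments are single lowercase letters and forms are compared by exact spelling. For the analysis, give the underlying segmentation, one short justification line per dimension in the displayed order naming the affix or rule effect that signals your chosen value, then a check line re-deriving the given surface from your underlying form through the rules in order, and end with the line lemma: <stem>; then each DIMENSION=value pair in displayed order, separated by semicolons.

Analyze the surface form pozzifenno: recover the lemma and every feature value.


underlying: poszi-fen-no
POLE=gu - signalled by the affix -fen
VEL=du - signalled by the affix -no
check: poszifenno -> pozzifenno
lemma: poszi; POLE=gu; VEL=du


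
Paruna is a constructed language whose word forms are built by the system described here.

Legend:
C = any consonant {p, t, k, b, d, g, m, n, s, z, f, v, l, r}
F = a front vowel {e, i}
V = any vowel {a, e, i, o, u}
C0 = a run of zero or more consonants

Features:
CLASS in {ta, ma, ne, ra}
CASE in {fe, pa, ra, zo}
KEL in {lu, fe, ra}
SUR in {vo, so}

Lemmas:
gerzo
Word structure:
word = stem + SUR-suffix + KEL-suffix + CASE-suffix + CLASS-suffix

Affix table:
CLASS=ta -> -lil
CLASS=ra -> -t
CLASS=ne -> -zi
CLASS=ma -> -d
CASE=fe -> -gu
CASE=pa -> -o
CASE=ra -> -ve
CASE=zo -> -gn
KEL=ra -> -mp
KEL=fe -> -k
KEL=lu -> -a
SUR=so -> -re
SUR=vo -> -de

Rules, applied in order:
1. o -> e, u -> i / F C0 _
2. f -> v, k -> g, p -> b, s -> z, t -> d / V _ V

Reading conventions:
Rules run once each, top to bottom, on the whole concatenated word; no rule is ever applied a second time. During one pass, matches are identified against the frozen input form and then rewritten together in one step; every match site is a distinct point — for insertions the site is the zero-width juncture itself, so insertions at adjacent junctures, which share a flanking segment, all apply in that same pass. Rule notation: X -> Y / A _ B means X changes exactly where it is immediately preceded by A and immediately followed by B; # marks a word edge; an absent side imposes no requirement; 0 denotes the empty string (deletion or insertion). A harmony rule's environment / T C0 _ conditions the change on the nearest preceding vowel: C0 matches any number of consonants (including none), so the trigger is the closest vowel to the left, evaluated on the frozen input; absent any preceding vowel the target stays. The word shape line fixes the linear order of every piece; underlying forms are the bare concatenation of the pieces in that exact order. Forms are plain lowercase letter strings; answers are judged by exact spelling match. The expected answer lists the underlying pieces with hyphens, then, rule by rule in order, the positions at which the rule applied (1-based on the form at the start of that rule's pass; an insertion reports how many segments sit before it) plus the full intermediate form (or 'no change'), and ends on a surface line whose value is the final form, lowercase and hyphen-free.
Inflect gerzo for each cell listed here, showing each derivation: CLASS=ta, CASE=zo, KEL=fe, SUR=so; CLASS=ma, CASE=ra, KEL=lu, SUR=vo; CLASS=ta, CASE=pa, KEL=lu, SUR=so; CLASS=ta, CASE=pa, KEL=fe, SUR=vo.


cell CLASS=ta, CASE=zo, KEL=fe, SUR=so:
underlying: gerzo-re-k-gn-lil
1. o -> e, u -> i / F C0 _: fires at position(s) 5: gerzerekgnlil
2. f -> v, k -> g, p -> b, s -> z, t -> d / V _ V: no change
surface: gerzerekgnlil

cell CLASS=ma, CASE=ra, KEL=lu, SUR=vo:
underlying: gerzo-de-a-ve-d
1. o -> e, u -> i / F C0 _: fires at position(s) 5: gerzedeaved
2. f -> v, k -> g, p -> b, s -> z, t -> d / V _ V: no change
surface: gerzedeaved

cell CLASS=ta, CASE=pa, KEL=lu, SUR=so:
underlying: gerzo-re-a-o-lil
1. o -> e, u -> i / F C0 _: fires at position(s) 5: gerzereaolil
2. f -> v, k -> g, p -> b, s -> z, t -> d / V _ V: no change
surface: gerzereaolil

cell CLASS=ta, CASE=pa, KEL=fe, SUR=vo:
underlying: gerzo-de-k-o-lil
1. o -> e, u -> i / F C0 _: fires at position(s) 5, 9: gerzedekelil
2. f -> v, k -> g, p -> b, s -> z, t -> d / V _ V: fires at position(s) 8: gerzedegelil
surface: gerzedegelil


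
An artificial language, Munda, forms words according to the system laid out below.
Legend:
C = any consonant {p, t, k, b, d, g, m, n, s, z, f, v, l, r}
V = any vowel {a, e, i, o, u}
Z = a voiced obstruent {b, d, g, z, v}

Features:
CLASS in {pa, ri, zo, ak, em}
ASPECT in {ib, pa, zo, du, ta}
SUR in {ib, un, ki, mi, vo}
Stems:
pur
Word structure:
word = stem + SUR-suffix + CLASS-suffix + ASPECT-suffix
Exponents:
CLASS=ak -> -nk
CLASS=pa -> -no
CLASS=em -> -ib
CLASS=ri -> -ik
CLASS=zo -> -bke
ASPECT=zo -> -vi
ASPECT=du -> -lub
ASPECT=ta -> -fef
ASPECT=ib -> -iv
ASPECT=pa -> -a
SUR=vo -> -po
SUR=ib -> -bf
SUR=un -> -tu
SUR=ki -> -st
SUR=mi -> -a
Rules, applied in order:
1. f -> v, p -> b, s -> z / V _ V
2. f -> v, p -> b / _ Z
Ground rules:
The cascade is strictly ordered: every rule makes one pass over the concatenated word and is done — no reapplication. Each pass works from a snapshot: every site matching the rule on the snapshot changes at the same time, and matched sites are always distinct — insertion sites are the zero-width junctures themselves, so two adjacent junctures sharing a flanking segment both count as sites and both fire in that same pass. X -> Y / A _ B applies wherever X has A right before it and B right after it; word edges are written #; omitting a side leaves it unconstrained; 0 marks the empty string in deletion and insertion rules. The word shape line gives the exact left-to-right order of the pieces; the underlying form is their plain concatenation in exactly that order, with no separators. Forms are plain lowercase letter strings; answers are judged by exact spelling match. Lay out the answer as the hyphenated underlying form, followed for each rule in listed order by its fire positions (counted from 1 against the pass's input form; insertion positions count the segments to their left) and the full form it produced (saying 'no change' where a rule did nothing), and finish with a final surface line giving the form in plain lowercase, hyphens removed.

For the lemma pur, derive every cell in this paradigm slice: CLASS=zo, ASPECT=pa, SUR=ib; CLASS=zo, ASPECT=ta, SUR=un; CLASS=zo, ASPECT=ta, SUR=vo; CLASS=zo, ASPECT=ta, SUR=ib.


cell CLASS=zo, ASPECT=pa, SUR=ib:
underlying: pur-bf-bke-a
1. f -> v, p -> b, s -> z / V _ V: no change
2. f -> v, p -> b / _ Z: fires at position(s) 5: purbvbkea
surface: purbvbkea

cell CLASS=zo, ASPECT=ta, SUR=un:
underlying: pur-tu-bke-fef
1. f -> v, p -> b, s -> z / V _ V: fires at position(s) 9: purtubkevef
2. f -> v, p -> b / _ Z: no change
surface: purtubkevef

cell CLASS=zo, ASPECT=ta, SUR=vo:
underlying: pur-po-bke-fef
1. f -> v, p -> b, s -> z / V _ V: fires at position(s) 9: purpobkevef
2. f -> v, p -> b / _ Z: no change
surface: purpobkevef

cell CLASS=zo, ASPECT=ta, SUR=ib:
underlying: pur-bf-bke-fef
1. f -> v, p -> b, s -> z / V _ V: fires at position(s) 9: purbfbkevef
2. f -> v, p -> b / _ Z: fires at position(s) 5: purbvbkevef
surface: purbvbkevef


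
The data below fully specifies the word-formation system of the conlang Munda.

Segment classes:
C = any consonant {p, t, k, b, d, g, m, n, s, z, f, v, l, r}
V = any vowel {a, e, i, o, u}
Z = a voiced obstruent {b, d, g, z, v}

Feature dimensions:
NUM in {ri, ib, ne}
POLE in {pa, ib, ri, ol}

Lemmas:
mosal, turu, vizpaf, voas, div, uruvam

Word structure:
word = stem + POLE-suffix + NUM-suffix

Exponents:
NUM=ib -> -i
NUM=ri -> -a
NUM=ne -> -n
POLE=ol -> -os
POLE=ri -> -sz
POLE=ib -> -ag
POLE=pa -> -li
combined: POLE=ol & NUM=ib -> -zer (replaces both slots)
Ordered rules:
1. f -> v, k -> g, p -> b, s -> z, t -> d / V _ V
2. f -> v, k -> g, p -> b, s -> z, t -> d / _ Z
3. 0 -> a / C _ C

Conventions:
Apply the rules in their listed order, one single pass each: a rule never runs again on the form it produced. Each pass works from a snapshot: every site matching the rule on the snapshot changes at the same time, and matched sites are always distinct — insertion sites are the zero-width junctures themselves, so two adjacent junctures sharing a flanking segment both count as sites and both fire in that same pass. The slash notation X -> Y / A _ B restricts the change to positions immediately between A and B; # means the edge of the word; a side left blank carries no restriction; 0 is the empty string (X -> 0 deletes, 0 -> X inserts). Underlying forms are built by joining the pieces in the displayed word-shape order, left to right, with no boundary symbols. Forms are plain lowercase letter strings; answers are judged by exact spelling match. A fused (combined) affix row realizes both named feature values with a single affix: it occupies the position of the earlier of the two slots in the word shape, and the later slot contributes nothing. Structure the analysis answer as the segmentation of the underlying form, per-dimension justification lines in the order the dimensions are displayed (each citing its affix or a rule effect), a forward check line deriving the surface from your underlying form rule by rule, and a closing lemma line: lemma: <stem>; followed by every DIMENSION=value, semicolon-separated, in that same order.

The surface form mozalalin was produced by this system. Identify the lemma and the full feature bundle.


underlying: mosal-li-n
NUM=ne - signalled by the affix -n
POLE=pa - signalled by the affix -li
check: mosallin -> mozallin -> mozallin -> mozalalin
lemma: mosal; NUM=ne; POLE=pa


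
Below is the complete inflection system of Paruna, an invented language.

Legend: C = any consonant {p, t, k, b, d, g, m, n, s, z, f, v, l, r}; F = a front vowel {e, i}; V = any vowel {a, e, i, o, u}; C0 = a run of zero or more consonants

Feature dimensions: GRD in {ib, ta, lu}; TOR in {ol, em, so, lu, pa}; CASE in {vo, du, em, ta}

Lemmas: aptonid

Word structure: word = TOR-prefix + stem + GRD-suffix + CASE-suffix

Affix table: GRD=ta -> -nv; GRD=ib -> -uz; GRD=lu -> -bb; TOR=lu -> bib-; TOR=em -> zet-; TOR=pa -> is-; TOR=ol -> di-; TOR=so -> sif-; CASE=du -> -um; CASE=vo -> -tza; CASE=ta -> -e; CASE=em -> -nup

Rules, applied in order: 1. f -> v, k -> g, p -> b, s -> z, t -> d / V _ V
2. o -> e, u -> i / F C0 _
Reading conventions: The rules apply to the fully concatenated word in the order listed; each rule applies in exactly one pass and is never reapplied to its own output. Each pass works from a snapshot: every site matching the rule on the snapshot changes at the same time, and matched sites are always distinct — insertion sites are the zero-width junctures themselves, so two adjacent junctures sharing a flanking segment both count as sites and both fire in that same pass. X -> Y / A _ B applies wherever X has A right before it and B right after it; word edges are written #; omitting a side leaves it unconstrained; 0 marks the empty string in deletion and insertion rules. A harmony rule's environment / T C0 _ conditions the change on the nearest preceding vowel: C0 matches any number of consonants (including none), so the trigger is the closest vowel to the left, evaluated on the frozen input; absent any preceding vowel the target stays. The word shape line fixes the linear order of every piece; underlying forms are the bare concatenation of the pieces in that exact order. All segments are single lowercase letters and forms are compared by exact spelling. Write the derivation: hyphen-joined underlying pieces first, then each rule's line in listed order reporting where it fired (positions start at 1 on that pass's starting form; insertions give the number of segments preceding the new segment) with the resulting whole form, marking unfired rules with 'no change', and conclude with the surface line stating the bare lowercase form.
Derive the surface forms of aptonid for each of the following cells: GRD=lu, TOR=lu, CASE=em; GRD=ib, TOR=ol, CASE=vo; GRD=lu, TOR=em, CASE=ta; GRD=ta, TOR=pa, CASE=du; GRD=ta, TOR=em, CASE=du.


cell GRD=lu, TOR=lu, CASE=em:
underlying: bib-aptonid-bb-nup
1. f -> v, k -> g, p -> b, s -> z, t -> d / V _ V: no change
2. o -> e, u -> i / F C0 _: fires at position(s) 14: bibaptonidbbnip
surface: bibaptonidbbnip

cell GRD=ib, TOR=ol, CASE=vo:
underlying: di-aptonid-uz-tza
1. f -> v, k -> g, p -> b, s -> z, t -> d / V _ V: no change
2. o -> e, u -> i / F C0 _: fires at position(s) 10: diaptonidiztza
surface: diaptonidiztza

cell GRD=lu, TOR=em, CASE=ta:
underlying: zet-aptonid-bb-e
1. f -> v, k -> g, p -> b, s -> z, t -> d / V _ V: fires at position(s) 3: zedaptonidbbe
2. o -> e, u -> i / F C0 _: no change
surface: zedaptonidbbe

cell GRD=ta, TOR=pa, CASE=du:
underlying: is-aptonid-nv-um
1. f -> v, k -> g, p -> b, s -> z, t -> d / V _ V: fires at position(s) 2: izaptonidnvum
2. o -> e, u -> i / F C0 _: fires at position(s) 12: izaptonidnvim
surface: izaptonidnvim

cell GRD=ta, TOR=em, CASE=du:
underlying: zet-aptonid-nv-um
1. f -> v, k -> g, p -> b, s -> z, t -> d / V _ V: fires at position(s) 3: zedaptonidnvum
2. o -> e, u -> i / F C0 _: fires at position(s) 13: zedaptonidnvim
surface: zedaptonidnvim


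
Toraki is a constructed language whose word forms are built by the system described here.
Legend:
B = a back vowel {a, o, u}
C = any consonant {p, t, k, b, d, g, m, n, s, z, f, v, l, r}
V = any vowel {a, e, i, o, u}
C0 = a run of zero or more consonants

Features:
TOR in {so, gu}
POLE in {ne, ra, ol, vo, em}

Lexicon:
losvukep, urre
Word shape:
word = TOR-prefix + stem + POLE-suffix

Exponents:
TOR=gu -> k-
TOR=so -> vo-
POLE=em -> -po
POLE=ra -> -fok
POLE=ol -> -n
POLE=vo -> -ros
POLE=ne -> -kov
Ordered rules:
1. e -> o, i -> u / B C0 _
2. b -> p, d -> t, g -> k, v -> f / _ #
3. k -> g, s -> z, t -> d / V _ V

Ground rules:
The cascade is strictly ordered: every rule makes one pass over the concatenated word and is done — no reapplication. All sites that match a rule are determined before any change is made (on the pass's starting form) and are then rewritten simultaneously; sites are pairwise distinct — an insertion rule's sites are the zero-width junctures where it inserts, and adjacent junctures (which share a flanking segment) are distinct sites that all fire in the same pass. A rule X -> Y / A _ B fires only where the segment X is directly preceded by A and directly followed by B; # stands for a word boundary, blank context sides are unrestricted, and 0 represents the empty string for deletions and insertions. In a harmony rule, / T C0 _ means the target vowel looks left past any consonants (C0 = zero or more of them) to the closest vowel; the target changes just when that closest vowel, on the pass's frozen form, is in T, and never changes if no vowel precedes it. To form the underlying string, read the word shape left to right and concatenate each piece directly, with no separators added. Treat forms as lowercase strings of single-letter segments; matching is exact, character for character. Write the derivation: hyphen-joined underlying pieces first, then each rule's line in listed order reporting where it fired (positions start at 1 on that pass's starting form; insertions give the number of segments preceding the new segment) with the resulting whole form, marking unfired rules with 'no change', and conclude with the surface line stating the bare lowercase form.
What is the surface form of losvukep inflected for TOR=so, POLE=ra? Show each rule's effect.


underlying: vo-losvukep-fok
1. e -> o, i -> u / B C0 _: fires at position(s) 9: volosvukopfok
2. b -> p, d -> t, g -> k, v -> f / _ #: no change
3. k -> g, s -> z, t -> d / V _ V: fires at position(s) 8: volosvugopfok
surface: volosvugopfok


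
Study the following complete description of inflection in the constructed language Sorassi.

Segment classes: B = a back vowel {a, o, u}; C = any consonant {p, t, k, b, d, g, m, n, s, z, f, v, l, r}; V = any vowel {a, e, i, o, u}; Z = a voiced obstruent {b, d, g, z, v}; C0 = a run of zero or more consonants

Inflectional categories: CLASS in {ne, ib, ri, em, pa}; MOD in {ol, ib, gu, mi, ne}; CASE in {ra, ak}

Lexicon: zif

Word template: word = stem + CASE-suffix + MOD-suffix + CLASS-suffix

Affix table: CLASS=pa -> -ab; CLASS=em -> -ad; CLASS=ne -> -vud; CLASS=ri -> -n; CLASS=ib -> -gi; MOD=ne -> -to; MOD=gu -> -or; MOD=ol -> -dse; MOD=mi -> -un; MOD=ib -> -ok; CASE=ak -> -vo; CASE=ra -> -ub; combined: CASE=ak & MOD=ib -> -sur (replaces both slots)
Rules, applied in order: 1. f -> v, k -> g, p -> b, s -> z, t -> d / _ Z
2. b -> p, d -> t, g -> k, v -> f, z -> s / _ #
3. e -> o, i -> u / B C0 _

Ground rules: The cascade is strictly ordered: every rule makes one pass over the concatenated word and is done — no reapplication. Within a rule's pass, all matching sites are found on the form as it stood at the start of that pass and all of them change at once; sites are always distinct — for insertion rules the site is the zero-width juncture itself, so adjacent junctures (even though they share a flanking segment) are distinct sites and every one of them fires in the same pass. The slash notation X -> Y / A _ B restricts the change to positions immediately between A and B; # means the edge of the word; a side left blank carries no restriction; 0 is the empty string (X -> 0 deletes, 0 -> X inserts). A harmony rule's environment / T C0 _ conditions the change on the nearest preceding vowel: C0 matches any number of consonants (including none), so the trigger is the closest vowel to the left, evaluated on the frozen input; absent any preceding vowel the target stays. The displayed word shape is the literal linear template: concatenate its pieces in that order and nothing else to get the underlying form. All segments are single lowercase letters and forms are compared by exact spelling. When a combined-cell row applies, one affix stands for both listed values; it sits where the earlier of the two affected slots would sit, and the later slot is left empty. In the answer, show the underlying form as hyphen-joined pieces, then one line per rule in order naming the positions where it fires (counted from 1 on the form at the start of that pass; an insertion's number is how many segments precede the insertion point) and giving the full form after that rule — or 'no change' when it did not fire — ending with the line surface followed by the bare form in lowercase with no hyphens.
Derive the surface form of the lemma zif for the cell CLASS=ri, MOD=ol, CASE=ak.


underlying: zif-vo-dse-n
1. f -> v, k -> g, p -> b, s -> z, t -> d / _ Z: fires at position(s) 3: zivvodsen
2. b -> p, d -> t, g -> k, v -> f, z -> s / _ #: no change
3. e -> o, i -> u / B C0 _: fires at position(s) 8: zivvodson
surface: zivvodson


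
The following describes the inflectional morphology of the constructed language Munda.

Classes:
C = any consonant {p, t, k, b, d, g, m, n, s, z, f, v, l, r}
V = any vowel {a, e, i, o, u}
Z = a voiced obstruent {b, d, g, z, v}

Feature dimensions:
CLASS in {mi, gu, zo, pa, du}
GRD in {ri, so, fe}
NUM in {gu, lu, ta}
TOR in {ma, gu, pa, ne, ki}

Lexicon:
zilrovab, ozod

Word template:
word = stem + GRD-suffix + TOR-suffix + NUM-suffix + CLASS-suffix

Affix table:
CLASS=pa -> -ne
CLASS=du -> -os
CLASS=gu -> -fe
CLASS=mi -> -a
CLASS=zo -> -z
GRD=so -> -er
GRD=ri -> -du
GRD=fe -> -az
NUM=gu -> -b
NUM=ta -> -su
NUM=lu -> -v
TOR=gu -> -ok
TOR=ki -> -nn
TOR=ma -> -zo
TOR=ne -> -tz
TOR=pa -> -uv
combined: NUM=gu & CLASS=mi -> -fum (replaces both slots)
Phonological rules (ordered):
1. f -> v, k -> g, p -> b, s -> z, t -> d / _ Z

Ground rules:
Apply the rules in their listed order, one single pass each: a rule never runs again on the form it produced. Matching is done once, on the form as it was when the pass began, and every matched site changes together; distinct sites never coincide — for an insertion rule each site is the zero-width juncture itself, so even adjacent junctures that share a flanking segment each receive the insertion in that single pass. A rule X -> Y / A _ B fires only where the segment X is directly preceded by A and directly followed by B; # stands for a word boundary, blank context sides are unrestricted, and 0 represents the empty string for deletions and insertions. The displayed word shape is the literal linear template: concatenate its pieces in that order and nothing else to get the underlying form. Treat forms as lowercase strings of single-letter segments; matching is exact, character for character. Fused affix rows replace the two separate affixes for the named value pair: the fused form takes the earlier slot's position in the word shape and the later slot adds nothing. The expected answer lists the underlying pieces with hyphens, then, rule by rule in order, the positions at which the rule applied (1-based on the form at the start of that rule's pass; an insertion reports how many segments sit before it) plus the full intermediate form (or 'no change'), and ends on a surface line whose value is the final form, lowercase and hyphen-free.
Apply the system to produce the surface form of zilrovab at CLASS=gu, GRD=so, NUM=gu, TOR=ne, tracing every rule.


underlying: zilrovab-er-tz-b-fe
1. f -> v, k -> g, p -> b, s -> z, t -> d / _ Z: fires at position(s) 11: zilrovaberdzbfe
surface: zilrovaberdzbfe


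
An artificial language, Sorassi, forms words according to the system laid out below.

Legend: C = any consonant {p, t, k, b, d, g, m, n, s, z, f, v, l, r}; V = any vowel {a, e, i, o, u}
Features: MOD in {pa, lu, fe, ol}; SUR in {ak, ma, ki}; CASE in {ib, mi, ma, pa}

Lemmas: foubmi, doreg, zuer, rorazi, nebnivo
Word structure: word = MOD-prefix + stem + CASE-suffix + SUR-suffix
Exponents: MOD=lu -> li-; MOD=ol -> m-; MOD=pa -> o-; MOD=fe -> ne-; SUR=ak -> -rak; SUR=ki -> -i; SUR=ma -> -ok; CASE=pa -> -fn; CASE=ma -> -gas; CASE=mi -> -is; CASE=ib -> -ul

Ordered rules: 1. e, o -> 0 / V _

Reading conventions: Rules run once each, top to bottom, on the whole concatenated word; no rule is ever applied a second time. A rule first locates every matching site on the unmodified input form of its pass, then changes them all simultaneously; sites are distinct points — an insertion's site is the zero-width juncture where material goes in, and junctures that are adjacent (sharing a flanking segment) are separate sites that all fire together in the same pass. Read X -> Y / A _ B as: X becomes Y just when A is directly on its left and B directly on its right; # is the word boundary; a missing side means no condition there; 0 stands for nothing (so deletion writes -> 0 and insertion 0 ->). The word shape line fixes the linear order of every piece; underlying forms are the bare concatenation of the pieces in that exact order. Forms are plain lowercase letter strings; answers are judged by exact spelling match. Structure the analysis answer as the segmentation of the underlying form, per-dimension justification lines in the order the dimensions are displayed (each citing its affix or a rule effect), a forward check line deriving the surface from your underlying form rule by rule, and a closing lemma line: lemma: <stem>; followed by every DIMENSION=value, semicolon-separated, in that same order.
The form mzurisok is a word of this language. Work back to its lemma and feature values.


underlying: m-zuer-is-ok
MOD=ol - signalled by the affix m-
SUR=ma - signalled by the affix -ok
CASE=mi - signalled by the affix -is
check: mzuerisok -> mzurisok
lemma: zuer; MOD=ol; SUR=ma; CASE=mi


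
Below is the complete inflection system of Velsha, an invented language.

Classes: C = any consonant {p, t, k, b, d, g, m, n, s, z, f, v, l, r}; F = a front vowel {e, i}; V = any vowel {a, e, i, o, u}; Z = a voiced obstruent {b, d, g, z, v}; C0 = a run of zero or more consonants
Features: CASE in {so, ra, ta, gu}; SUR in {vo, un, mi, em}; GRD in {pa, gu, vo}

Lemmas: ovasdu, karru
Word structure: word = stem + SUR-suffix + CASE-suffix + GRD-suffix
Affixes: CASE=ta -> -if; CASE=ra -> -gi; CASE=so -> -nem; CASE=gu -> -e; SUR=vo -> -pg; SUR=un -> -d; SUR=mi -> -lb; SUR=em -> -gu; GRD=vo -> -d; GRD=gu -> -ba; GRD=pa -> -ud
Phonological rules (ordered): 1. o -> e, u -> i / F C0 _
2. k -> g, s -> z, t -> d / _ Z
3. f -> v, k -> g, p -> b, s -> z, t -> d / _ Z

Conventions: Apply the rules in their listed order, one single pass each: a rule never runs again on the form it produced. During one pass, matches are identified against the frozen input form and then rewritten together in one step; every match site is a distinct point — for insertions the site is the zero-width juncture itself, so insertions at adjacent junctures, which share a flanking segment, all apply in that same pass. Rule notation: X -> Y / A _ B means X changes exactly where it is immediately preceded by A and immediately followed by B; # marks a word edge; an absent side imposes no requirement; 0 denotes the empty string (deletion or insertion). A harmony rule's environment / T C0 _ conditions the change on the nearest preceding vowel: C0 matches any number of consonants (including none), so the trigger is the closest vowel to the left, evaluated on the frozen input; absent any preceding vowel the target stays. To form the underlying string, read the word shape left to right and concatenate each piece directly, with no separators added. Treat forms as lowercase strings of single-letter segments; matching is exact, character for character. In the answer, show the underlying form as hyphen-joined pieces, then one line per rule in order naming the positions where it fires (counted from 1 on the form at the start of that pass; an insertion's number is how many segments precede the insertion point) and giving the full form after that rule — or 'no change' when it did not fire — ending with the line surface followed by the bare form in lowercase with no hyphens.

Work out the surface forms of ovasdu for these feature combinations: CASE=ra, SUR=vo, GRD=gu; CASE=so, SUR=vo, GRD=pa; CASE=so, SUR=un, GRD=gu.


cell CASE=ra, SUR=vo, GRD=gu:
underlying: ovasdu-pg-gi-ba
1. o -> e, u -> i / F C0 _: no change
2. k -> g, s -> z, t -> d / _ Z: fires at position(s) 4: ovazdupggiba
3. f -> v, k -> g, p -> b, s -> z, t -> d / _ Z: fires at position(s) 7: ovazdubggiba
surface: ovazdubggiba

cell CASE=so, SUR=vo, GRD=pa:
underlying: ovasdu-pg-nem-ud
1. o -> e, u -> i / F C0 _: fires at position(s) 12: ovasdupgnemid
2. k -> g, s -> z, t -> d / _ Z: fires at position(s) 4: ovazdupgnemid
3. f -> v, k -> g, p -> b, s -> z, t -> d / _ Z: fires at position(s) 7: ovazdubgnemid
surface: ovazdubgnemid

cell CASE=so, SUR=un, GRD=gu:
underlying: ovasdu-d-nem-ba
1. o -> e, u -> i / F C0 _: no change
2. k -> g, s -> z, t -> d / _ Z: fires at position(s) 4: ovazdudnemba
3. f -> v, k -> g, p -> b, s -> z, t -> d / _ Z: no change
surface: ovazdudnemba


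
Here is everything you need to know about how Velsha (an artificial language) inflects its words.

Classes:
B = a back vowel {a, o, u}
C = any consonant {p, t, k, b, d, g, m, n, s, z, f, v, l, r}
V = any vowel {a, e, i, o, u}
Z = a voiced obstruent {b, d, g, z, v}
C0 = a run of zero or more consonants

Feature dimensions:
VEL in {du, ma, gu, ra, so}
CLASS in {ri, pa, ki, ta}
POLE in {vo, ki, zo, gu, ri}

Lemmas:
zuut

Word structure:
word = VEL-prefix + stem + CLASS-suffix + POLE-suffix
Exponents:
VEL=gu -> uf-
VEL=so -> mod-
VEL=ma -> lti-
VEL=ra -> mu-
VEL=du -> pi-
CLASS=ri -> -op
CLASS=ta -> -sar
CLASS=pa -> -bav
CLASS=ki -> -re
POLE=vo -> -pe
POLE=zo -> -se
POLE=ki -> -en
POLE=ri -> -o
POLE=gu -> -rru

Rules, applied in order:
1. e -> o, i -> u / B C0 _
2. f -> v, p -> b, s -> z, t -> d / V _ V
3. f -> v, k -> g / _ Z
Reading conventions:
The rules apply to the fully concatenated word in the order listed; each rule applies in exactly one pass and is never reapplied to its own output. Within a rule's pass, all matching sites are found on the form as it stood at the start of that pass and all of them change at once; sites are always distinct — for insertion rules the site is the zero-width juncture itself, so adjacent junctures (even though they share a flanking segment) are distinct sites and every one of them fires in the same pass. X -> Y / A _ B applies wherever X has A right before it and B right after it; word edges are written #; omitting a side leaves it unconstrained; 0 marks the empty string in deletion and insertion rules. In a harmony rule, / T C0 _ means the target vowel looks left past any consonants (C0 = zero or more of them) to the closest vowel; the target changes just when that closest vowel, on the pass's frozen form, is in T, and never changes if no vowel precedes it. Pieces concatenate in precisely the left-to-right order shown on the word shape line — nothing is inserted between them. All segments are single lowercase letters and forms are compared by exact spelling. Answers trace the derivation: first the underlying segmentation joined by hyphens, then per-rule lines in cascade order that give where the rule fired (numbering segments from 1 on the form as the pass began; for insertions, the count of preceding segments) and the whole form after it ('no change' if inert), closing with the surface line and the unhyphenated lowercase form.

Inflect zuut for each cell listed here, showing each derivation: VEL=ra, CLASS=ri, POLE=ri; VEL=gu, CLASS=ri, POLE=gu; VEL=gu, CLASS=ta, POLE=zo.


cell VEL=ra, CLASS=ri, POLE=ri:
underlying: mu-zuut-op-o
1. e -> o, i -> u / B C0 _: no change
2. f -> v, p -> b, s -> z, t -> d / V _ V: fires at position(s) 6, 8: muzuudobo
3. f -> v, k -> g / _ Z: no change
surface: muzuudobo

cell VEL=gu, CLASS=ri, POLE=gu:
underlying: uf-zuut-op-rru
1. e -> o, i -> u / B C0 _: no change
2. f -> v, p -> b, s -> z, t -> d / V _ V: fires at position(s) 6: ufzuudoprru
3. f -> v, k -> g / _ Z: fires at position(s) 2: uvzuudoprru
surface: uvzuudoprru

cell VEL=gu, CLASS=ta, POLE=zo:
underlying: uf-zuut-sar-se
1. e -> o, i -> u / B C0 _: fires at position(s) 11: ufzuutsarso
2. f -> v, p -> b, s -> z, t -> d / V _ V: no change
3. f -> v, k -> g / _ Z: fires at position(s) 2: uvzuutsarso
surface: uvzuutsarso
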